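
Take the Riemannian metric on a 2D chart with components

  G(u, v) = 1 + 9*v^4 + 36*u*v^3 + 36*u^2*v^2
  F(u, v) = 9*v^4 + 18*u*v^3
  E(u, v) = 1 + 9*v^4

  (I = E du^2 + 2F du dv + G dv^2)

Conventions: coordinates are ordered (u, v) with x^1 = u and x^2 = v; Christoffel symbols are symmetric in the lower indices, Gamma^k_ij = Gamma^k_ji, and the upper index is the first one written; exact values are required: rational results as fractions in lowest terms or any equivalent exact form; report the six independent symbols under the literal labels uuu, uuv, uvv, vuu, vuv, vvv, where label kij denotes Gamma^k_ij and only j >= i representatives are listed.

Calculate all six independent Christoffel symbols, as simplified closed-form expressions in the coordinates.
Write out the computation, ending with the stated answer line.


E = 1 + 9*v^4; F = 9*v^4 + 18*u*v^3; G = 1 + 9*v^4 + 36*u*v^3 + 36*u^2*v^2
Gamma^k_ij = (1/2) g^{kl} (d_i g_jl + d_j g_il - d_l g_ij), with g^inv = (1/(EG-F^2)) [[G, -F], [-F, E]]
first partials: E_u = 0, E_v = 36*v^3, F_u = 18*v^3, F_v = 36*v^3 + 54*u*v^2, G_u = 36*v^3 + 72*u*v^2, G_v = 36*v^3 + 108*u*v^2 + 72*u^2*v
D = EG - F^2 = 1 + 18*v^4 + 36*u*v^3 + 36*u^2*v^2
expanded: Gamma^u_uu = (G E_u - 2F F_u + F E_v)/(2D), Gamma^u_uv = (G E_v - F G_u)/(2D), Gamma^u_vv = (2G F_v - G G_u - F G_v)/(2D), Gamma^v_uu = (2E F_u - E E_v - F E_u)/(2D), Gamma^v_uv = (E G_u - F E_v)/(2D), Gamma^v_vv = (E G_v - 2F F_v + F G_u)/(2D); substitute and cancel common factors

Answer: Gamma_uuu = 0, Gamma_uuv = 18*v^3/(36*u^2*v^2 + 36*u*v^3 + 18*v^4 + 1), Gamma_uvv = (18*u*v^2 + 18*v^3)/(36*u^2*v^2 + 36*u*v^3 + 18*v^4 + 1), Gamma_vuu = 0, Gamma_vuv = (36*u*v^2 + 18*v^3)/(36*u^2*v^2 + 36*u*v^3 + 18*v^4 + 1), Gamma_vvv = (36*u^2*v + 54*u*v^2 + 18*v^3)/(36*u^2*v^2 + 36*u*v^3 + 18*v^4 + 1)


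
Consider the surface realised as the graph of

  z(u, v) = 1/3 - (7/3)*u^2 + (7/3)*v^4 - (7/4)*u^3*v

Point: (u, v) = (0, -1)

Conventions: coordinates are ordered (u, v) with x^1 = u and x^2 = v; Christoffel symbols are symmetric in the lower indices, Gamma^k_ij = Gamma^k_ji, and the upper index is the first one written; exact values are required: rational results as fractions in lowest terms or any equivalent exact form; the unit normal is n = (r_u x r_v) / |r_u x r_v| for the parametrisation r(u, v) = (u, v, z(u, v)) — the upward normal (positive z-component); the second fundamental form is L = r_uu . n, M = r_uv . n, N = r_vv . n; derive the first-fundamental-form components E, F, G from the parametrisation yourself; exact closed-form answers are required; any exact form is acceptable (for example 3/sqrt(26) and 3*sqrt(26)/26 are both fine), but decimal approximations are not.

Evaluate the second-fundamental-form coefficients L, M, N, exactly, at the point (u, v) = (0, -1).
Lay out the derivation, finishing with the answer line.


z_u = 0, z_v = -28/3, z_uu = -14/3, z_uv = 0, z_vv = 28
E = 1, F = 0, G = 793/9; answer radicand W^2 = 793/9
unnormalised second-form numerators: l = -14/3, m = 0, n = 28; L = l/sqrt(793/9), and similarly M = m/sqrt(W^2), N = n/sqrt(W^2)

Answer: L = -14*sqrt(793)/793, M = 0, N = 84*sqrt(793)/793


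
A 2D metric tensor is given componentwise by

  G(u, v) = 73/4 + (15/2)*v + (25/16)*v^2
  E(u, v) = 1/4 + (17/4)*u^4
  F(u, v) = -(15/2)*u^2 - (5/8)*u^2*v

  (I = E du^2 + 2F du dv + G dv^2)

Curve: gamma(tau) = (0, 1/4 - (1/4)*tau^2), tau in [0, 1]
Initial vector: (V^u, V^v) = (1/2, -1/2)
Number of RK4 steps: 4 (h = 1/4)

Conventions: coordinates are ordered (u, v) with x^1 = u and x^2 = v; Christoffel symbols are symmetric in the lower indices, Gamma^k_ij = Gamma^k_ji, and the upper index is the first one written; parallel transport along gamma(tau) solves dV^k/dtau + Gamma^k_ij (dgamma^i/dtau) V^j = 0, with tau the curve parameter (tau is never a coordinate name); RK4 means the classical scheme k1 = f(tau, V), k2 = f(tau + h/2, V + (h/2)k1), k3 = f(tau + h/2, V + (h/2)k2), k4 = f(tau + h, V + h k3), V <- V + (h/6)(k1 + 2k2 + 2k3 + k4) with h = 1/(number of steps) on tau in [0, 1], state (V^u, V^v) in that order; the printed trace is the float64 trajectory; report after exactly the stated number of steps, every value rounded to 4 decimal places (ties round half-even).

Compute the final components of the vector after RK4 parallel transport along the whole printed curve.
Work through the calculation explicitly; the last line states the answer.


gamma'(tau) = (0, -(1/2)*tau); f(tau, V)^k = -Gamma^k_ij(gamma(tau)) gamma'^i(tau) V^j; h = 1/4; intermediate values shown to 6 dp
curve data and Christoffel symbols at the stage parameters:
  tau = 0.000000: gamma = (0.000000, 0.250000), gamma' = (0.000000, 0.000000); Gamma_uuu = 0.000000, Gamma_uuv = 0.000000, Gamma_uvv = 0.000000, Gamma_vuu = 0.000000, Gamma_vuv = 0.000000, Gamma_vvv = 0.204752
  tau = 0.125000: gamma = (0.000000, 0.246094), gamma' = (0.000000, -0.062500); Gamma_uuu = 0.000000, Gamma_uuv = 0.000000, Gamma_uvv = 0.000000, Gamma_vuu = 0.000000, Gamma_vuv = 0.000000, Gamma_vvv = 0.204777
  tau = 0.250000: gamma = (0.000000, 0.234375), gamma' = (0.000000, -0.125000); Gamma_uuu = 0.000000, Gamma_uuv = 0.000000, Gamma_uvv = 0.000000, Gamma_vuu = 0.000000, Gamma_vuv = 0.000000, Gamma_vvv = 0.204851
  tau = 0.375000: gamma = (0.000000, 0.214844), gamma' = (0.000000, -0.187500); Gamma_uuu = 0.000000, Gamma_uuv = 0.000000, Gamma_uvv = 0.000000, Gamma_vuu = 0.000000, Gamma_vuv = 0.000000, Gamma_vvv = 0.204967
  tau = 0.500000: gamma = (0.000000, 0.187500), gamma' = (0.000000, -0.250000); Gamma_uuu = 0.000000, Gamma_uuv = 0.000000, Gamma_uvv = 0.000000, Gamma_vuu = 0.000000, Gamma_vuv = 0.000000, Gamma_vvv = 0.205110
  tau = 0.625000: gamma = (0.000000, 0.152344), gamma' = (0.000000, -0.312500); Gamma_uuu = 0.000000, Gamma_uuv = 0.000000, Gamma_uvv = 0.000000, Gamma_vuu = 0.000000, Gamma_vuv = 0.000000, Gamma_vvv = 0.205264
  tau = 0.750000: gamma = (0.000000, 0.109375), gamma' = (0.000000, -0.375000); Gamma_uuu = 0.000000, Gamma_uuv = 0.000000, Gamma_uvv = 0.000000, Gamma_vuu = 0.000000, Gamma_vuv = 0.000000, Gamma_vvv = 0.205401
  tau = 0.875000: gamma = (0.000000, 0.058594), gamma' = (0.000000, -0.437500); Gamma_uuu = 0.000000, Gamma_uuv = 0.000000, Gamma_uvv = 0.000000, Gamma_vuu = 0.000000, Gamma_vuv = 0.000000, Gamma_vvv = 0.205488
  tau = 1.000000: gamma = (0.000000, 0.000000), gamma' = (0.000000, -0.500000); Gamma_uuu = 0.000000, Gamma_uuv = 0.000000, Gamma_uvv = 0.000000, Gamma_vuu = 0.000000, Gamma_vuv = 0.000000, Gamma_vvv = 0.205479
step 0: V^u = 0.5000, V^v = -0.5000
step 1: k1 = (0.000000, 0.000000), k2 = (0.000000, -0.006399), k3 = (0.000000, -0.006410), k4 = (0.000000, -0.012844); V <- V + (h/6)(k1 + 2k2 + 2k3 + k4): V^u = 0.5000, V^v = -0.5016
step 2: k1 = (0.000000, -0.012844), k2 = (0.000000, -0.019339), k3 = (0.000000, -0.019370), k4 = (0.000000, -0.025969); V <- V + (h/6)(k1 + 2k2 + 2k3 + k4): V^u = 0.5000, V^v = -0.5064
step 3: k1 = (0.000000, -0.025969), k2 = (0.000000, -0.032694), k3 = (0.000000, -0.032748), k4 = (0.000000, -0.039640); V <- V + (h/6)(k1 + 2k2 + 2k3 + k4): V^u = 0.5000, V^v = -0.5146
step 4: k1 = (0.000000, -0.039640), k2 = (0.000000, -0.046711), k3 = (0.000000, -0.046791), k4 = (0.000000, -0.054075); V <- V + (h/6)(k1 + 2k2 + 2k3 + k4): V^u = 0.5000, V^v = -0.5263

Answer: V^u = 0.5000, V^v = -0.5263


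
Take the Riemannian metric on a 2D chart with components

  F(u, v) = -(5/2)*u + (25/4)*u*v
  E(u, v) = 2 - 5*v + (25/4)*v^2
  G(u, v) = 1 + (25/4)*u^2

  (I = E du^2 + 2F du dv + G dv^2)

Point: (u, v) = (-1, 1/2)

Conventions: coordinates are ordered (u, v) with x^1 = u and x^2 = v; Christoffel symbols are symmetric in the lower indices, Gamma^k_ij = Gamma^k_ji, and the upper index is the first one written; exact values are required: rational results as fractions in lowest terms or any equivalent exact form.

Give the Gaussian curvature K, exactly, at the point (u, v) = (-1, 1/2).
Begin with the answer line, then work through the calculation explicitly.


Answer: K = -1600/13689

E = 17/16, F = -5/8, G = 29/4, EG - F^2 = 117/16 at the point
E_u = 0, E_v = 5/4, F_u = 5/8, F_v = -25/4, G_u = -25/2, G_v = 0
E_vv = 25/2, F_uv = 25/4, G_uu = 25/2
Compute both Brioschi determinants and normalise by (EG - F^2)^2.
M1 = [[-E_vv/2 + F_uv - G_uu/2, E_u/2, F_u - E_v/2], [F_v - G_u/2, E, F], [G_v/2, F, G]] = [[-25/4, 0, 0], [0, 17/16, -5/8], [0, -5/8, 29/4]]; det M1 = -2925/64
M2 = [[0, E_v/2, G_u/2], [E_v/2, E, F], [G_u/2, F, G]] = [[0, 5/8, -25/4], [5/8, 17/16, -5/8], [-25/4, -5/8, 29/4]]; det M2 = -2525/64
det M1 - det M2 = -25/4; K = -25/4 / (117/16)^2 = -1600/13689


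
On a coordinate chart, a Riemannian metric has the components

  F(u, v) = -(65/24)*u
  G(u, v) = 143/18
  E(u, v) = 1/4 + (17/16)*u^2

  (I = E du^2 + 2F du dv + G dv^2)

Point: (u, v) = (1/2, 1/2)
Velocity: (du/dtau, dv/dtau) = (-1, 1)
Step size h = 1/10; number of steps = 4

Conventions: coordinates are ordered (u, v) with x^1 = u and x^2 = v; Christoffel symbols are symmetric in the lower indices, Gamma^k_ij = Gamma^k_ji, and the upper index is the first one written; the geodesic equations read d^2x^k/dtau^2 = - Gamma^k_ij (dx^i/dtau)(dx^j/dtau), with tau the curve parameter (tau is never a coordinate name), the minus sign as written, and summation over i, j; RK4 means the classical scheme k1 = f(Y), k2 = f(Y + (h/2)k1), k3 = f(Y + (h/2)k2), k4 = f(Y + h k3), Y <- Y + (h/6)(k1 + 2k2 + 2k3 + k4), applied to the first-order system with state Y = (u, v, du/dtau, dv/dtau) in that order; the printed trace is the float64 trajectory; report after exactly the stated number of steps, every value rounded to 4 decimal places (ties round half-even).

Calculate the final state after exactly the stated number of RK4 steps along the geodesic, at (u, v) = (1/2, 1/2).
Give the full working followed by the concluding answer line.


f(Y) = (du/dtau, dv/dtau, -Gamma^u_ij Y'^i Y'^j, -Gamma^v_ij Y'^i Y'^j) with the Gammas evaluated at the stage position; h = 0.100000; intermediate values shown to 6 dp
step 0: u = 0.5000, v = 0.5000, du/dtau = -1.0000, dv/dtau = 1.0000
step 1:
  k1: at (u, v) = (0.500000, 0.500000), (du/dtau, dv/dtau) = (-1.000000, 1.000000); Gamma_uuu = 0.244389, Gamma_uuv = 0.000000, Gamma_uvv = 0.000000, Gamma_vuu = -0.299252, Gamma_vuv = 0.000000, Gamma_vvv = 0.000000; k1 = (-1.000000, 1.000000, -0.244389, 0.299252)
  k2: at (u, v) = (0.450000, 0.550000), (du/dtau, dv/dtau) = (-1.012219, 1.014963); Gamma_uuu = 0.225178, Gamma_uuv = 0.000000, Gamma_uvv = 0.000000, Gamma_vuu = -0.306365, Gamma_vuv = 0.000000, Gamma_vvv = 0.000000; k2 = (-1.012219, 1.014963, -0.230715, 0.313898)
  k3: at (u, v) = (0.449389, 0.550748), (du/dtau, dv/dtau) = (-1.011536, 1.015695); Gamma_uuu = 0.224934, Gamma_uuv = 0.000000, Gamma_uvv = 0.000000, Gamma_vuu = -0.306449, Gamma_vuv = 0.000000, Gamma_vvv = 0.000000; k3 = (-1.011536, 1.015695, -0.230154, 0.313560)
  k4: at (u, v) = (0.398846, 0.601569), (du/dtau, dv/dtau) = (-1.023015, 1.031356); Gamma_uuu = 0.204014, Gamma_uuv = 0.000000, Gamma_uvv = 0.000000, Gamma_vuu = -0.313169, Gamma_vuv = 0.000000, Gamma_vvv = 0.000000; k4 = (-1.023015, 1.031356, -0.213513, 0.327751)
  Y <- Y + (h/6)(k1 + 2k2 + 2k3 + k4): u = 0.3988, v = 0.6015, du/dtau = -1.0230, dv/dtau = 1.0314
step 2:
  k1: at (u, v) = (0.398825, 0.601545), (du/dtau, dv/dtau) = (-1.022994, 1.031365); Gamma_uuu = 0.204004, Gamma_uuv = 0.000000, Gamma_uvv = 0.000000, Gamma_vuu = -0.313172, Gamma_vuv = 0.000000, Gamma_vvv = 0.000000; k1 = (-1.022994, 1.031365, -0.213494, 0.327740)
  k2: at (u, v) = (0.347675, 0.653113), (du/dtau, dv/dtau) = (-1.033669, 1.047752); Gamma_uuu = 0.181383, Gamma_uuv = 0.000000, Gamma_uvv = 0.000000, Gamma_vuu = -0.319411, Gamma_vuv = 0.000000, Gamma_vvv = 0.000000; k2 = (-1.033669, 1.047752, -0.193803, 0.341281)
  k3: at (u, v) = (0.347141, 0.653932), (du/dtau, dv/dtau) = (-1.032684, 1.048429); Gamma_uuu = 0.181140, Gamma_uuv = 0.000000, Gamma_uvv = 0.000000, Gamma_vuu = -0.319472, Gamma_vuv = 0.000000, Gamma_vvv = 0.000000; k3 = (-1.032684, 1.048429, -0.193174, 0.340697)
  k4: at (u, v) = (0.295556, 0.706387), (du/dtau, dv/dtau) = (-1.042311, 1.065435); Gamma_uuu = 0.156938, Gamma_uuv = 0.000000, Gamma_uvv = 0.000000, Gamma_vuu = -0.325096, Gamma_vuv = 0.000000, Gamma_vvv = 0.000000; k4 = (-1.042311, 1.065435, -0.170499, 0.353189)
  Y <- Y + (h/6)(k1 + 2k2 + 2k3 + k4): u = 0.2955, v = 0.7064, du/dtau = -1.0423, dv/dtau = 1.0654
step 3:
  k1: at (u, v) = (0.295524, 0.706364), (du/dtau, dv/dtau) = (-1.042293, 1.065447); Gamma_uuu = 0.156922, Gamma_uuv = 0.000000, Gamma_uvv = 0.000000, Gamma_vuu = -0.325100, Gamma_vuv = 0.000000, Gamma_vvv = 0.000000; k1 = (-1.042293, 1.065447, -0.170476, 0.353180)
  k2: at (u, v) = (0.243410, 0.759636), (du/dtau, dv/dtau) = (-1.050817, 1.083106); Gamma_uuu = 0.131206, Gamma_uuv = 0.000000, Gamma_uvv = 0.000000, Gamma_vuu = -0.330022, Gamma_vuv = 0.000000, Gamma_vvv = 0.000000; k2 = (-1.050817, 1.083106, -0.144880, 0.364415)
  k3: at (u, v) = (0.242984, 0.760519), (du/dtau, dv/dtau) = (-1.049537, 1.083667); Gamma_uuu = 0.130991, Gamma_uuv = 0.000000, Gamma_uvv = 0.000000, Gamma_vuu = -0.330058, Gamma_vuv = 0.000000, Gamma_vvv = 0.000000; k3 = (-1.049537, 1.083667, -0.144291, 0.363569)
  k4: at (u, v) = (0.190571, 0.814731), (du/dtau, dv/dtau) = (-1.056722, 1.101804); Gamma_uuu = 0.104010, Gamma_uuv = 0.000000, Gamma_uvv = 0.000000, Gamma_vuu = -0.334152, Gamma_vuv = 0.000000, Gamma_vvv = 0.000000; k4 = (-1.056722, 1.101804, -0.116144, 0.373135)
  Y <- Y + (h/6)(k1 + 2k2 + 2k3 + k4): u = 0.1905, v = 0.8147, du/dtau = -1.0567, dv/dtau = 1.1018
step 4:
  k1: at (u, v) = (0.190529, 0.814711), (du/dtau, dv/dtau) = (-1.056709, 1.101818); Gamma_uuu = 0.103988, Gamma_uuv = 0.000000, Gamma_uvv = 0.000000, Gamma_vuu = -0.334155, Gamma_vuv = 0.000000, Gamma_vvv = 0.000000; k1 = (-1.056709, 1.101818, -0.116117, 0.373129)
  k2: at (u, v) = (0.137694, 0.869801), (du/dtau, dv/dtau) = (-1.062515, 1.120475); Gamma_uuu = 0.075869, Gamma_uuv = 0.000000, Gamma_uvv = 0.000000, Gamma_vuu = -0.337348, Gamma_vuv = 0.000000, Gamma_vvv = 0.000000; k2 = (-1.062515, 1.120475, -0.085652, 0.380845)
  k3: at (u, v) = (0.137403, 0.870734), (du/dtau, dv/dtau) = (-1.060992, 1.120860); Gamma_uuu = 0.075713, Gamma_uuv = 0.000000, Gamma_uvv = 0.000000, Gamma_vuu = -0.337363, Gamma_vuv = 0.000000, Gamma_vvv = 0.000000; k3 = (-1.060992, 1.120860, -0.085230, 0.379770)
  k4: at (u, v) = (0.084430, 0.926797), (du/dtau, dv/dtau) = (-1.065232, 1.139795); Gamma_uuu = 0.046826, Gamma_uuv = 0.000000, Gamma_uvv = 0.000000, Gamma_vuu = -0.339561, Gamma_vuv = 0.000000, Gamma_vvv = 0.000000; k4 = (-1.065232, 1.139795, -0.053135, 0.385307)
  Y <- Y + (h/6)(k1 + 2k2 + 2k3 + k4): u = 0.0844, v = 0.9268, du/dtau = -1.0652, dv/dtau = 1.1398

Answer: u = 0.0844, v = 0.9268, du/dtau = -1.0652, dv/dtau = 1.1398


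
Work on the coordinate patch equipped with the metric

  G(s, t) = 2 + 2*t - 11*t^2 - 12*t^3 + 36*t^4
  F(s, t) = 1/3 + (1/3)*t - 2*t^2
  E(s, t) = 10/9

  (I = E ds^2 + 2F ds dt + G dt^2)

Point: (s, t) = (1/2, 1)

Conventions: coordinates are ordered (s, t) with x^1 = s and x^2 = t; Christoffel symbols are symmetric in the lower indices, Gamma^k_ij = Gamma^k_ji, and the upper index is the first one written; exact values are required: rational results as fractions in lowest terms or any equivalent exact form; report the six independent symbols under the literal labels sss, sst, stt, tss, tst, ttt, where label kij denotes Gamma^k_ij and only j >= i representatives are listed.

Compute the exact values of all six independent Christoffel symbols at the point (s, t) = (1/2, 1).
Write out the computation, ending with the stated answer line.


E = 10/9, F = -4/3, G = 17 at the point
E_s = 0, E_t = 0, F_s = 0, F_t = -11/3, G_s = 0, G_t = 88
EG - F^2 = 154/9;  g^inv = (9/154) * [[17, 4/3], [4/3, 10/9]]
first-kind symbols [ij,l] = (1/2)(d_i g_jl + d_j g_il - d_l g_ij): [ss,s] = E_s/2 = 0, [ss,t] = F_s - E_t/2 = 0, [st,s] = E_t/2 = 0, [st,t] = G_s/2 = 0, [tt,s] = F_t - G_s/2 = -11/3, [tt,t] = G_t/2 = 44
Gamma^s_ij = (G*[ij,s] - F*[ij,t])/(EG - F^2), Gamma^t_ij = (E*[ij,t] - F*[ij,s])/(EG - F^2)

Answer: Gamma_sss = 0, Gamma_sst = 0, Gamma_stt = -3/14, Gamma_tss = 0, Gamma_tst = 0, Gamma_ttt = 18/7


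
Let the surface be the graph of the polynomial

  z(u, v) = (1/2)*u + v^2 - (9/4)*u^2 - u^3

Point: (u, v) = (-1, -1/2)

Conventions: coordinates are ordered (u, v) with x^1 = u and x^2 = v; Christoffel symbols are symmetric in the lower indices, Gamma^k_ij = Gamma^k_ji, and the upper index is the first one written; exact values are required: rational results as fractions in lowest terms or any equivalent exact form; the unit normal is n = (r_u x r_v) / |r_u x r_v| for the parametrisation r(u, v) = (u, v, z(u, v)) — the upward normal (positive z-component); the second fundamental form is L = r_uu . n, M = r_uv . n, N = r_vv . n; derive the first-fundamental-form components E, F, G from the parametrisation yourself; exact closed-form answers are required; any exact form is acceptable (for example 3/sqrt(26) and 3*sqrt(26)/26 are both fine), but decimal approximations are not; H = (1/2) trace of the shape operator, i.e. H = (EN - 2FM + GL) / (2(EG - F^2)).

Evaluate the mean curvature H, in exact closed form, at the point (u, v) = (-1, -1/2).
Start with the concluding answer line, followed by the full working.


Answer: H = 13*sqrt(6)/72

z_u = 2, z_v = -1, z_uu = 3/2, z_uv = 0, z_vv = 2
E = 5, F = -2, G = 2; answer radicand W^2 = 6
unnormalised second-form numerators: l = 3/2, m = 0, n = 2; L = l/sqrt(6), and similarly M = m/sqrt(W^2), N = n/sqrt(W^2)
H = (E*n - 2*F*m + G*l) / (2*(EG - F^2)*sqrt(W^2)); E*n - 2*F*m + G*l = 13, EG - F^2 = 6, so H = (13/12)/sqrt(6)


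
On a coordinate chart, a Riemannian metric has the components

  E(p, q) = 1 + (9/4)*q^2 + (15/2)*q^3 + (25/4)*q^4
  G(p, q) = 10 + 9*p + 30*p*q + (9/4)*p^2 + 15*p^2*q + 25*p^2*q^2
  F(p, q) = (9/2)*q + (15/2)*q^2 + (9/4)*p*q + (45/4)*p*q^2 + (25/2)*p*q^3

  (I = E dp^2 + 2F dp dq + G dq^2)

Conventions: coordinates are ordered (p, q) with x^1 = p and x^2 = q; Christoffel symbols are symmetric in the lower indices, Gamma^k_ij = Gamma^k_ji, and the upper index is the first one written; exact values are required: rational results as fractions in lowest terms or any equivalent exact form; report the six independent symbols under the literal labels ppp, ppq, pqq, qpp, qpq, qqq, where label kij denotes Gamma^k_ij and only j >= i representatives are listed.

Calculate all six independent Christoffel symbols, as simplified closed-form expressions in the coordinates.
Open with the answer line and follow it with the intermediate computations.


Answer: Gamma_ppp = 0, Gamma_ppq = (50*q^3 + 45*q^2 + 9*q)/(100*p^2*q^2 + 60*p^2*q + 9*p^2 + 120*p*q + 36*p + 25*q^4 + 30*q^3 + 9*q^2 + 40), Gamma_pqq = (50*p*q^2 + 30*p*q)/(100*p^2*q^2 + 60*p^2*q + 9*p^2 + 120*p*q + 36*p + 25*q^4 + 30*q^3 + 9*q^2 + 40), Gamma_qpp = 0, Gamma_qpq = (100*p*q^2 + 60*p*q + 9*p + 60*q + 18)/(100*p^2*q^2 + 60*p^2*q + 9*p^2 + 120*p*q + 36*p + 25*q^4 + 30*q^3 + 9*q^2 + 40), Gamma_qqq = (100*p^2*q + 30*p^2 + 60*p)/(100*p^2*q^2 + 60*p^2*q + 9*p^2 + 120*p*q + 36*p + 25*q^4 + 30*q^3 + 9*q^2 + 40)

E = 1 + (9/4)*q^2 + (15/2)*q^3 + (25/4)*q^4; F = (9/2)*q + (15/2)*q^2 + (9/4)*p*q + (45/4)*p*q^2 + (25/2)*p*q^3; G = 10 + 9*p + 30*p*q + (9/4)*p^2 + 15*p^2*q + 25*p^2*q^2
Gamma^k_ij = (1/2) g^{kl} (d_i g_jl + d_j g_il - d_l g_ij), with g^inv = (1/(EG-F^2)) [[G, -F], [-F, E]]
first partials: E_p = 0, E_q = (9/2)*q + (45/2)*q^2 + 25*q^3, F_p = (9/4)*q + (45/4)*q^2 + (25/2)*q^3, F_q = 9/2 + 15*q + (9/4)*p + (45/2)*p*q + (75/2)*p*q^2, G_p = 9 + 30*q + (9/2)*p + 30*p*q + 50*p*q^2, G_q = 30*p + 15*p^2 + 50*p^2*q
D = EG - F^2 = 10 + 9*p + (9/4)*q^2 + 30*p*q + (9/4)*p^2 + (15/2)*q^3 + 15*p^2*q + (25/4)*q^4 + 25*p^2*q^2
expanded: Gamma^p_pp = (G E_p - 2F F_p + F E_q)/(2D), Gamma^p_pq = (G E_q - F G_p)/(2D), Gamma^p_qq = (2G F_q - G G_p - F G_q)/(2D), Gamma^q_pp = (2E F_p - E E_q - F E_p)/(2D), Gamma^q_pq = (E G_p - F E_q)/(2D), Gamma^q_qq = (E G_q - 2F F_q + F G_p)/(2D); substitute and cancel common factors


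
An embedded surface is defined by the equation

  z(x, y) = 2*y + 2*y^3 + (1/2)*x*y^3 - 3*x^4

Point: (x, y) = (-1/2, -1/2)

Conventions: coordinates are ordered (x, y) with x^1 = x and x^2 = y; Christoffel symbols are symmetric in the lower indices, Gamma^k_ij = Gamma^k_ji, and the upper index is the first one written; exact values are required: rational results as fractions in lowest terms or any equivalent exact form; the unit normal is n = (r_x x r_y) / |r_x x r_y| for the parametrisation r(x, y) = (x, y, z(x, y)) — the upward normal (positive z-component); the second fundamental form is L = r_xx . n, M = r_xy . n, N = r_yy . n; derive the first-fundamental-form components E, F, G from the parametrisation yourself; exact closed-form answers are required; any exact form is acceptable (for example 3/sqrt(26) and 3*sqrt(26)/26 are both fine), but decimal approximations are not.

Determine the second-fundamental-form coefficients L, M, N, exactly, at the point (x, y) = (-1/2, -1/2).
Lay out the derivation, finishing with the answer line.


z_x = 23/16, z_y = 53/16, z_xx = -9, z_xy = 3/8, z_yy = -21/4
E = 785/256, F = 1219/256, G = 3065/256; answer radicand W^2 = 1797/128
unnormalised second-form numerators: l = -9, m = 3/8, n = -21/4; L = l/sqrt(1797/128), and similarly M = m/sqrt(W^2), N = n/sqrt(W^2)

Answer: L = -24*sqrt(3594)/599, M = sqrt(3594)/599, N = -14*sqrt(3594)/599


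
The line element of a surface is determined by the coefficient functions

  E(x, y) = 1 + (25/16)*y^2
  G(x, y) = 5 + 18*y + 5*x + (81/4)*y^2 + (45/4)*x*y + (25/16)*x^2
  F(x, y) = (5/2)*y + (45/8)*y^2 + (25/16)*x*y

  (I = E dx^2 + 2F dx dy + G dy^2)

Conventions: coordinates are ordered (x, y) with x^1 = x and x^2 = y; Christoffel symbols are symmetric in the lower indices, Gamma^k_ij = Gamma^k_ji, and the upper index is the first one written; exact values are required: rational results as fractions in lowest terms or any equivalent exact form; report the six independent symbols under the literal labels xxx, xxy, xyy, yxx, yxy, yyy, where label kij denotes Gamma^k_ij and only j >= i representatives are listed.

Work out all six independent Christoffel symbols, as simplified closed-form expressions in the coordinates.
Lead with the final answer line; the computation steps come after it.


Answer: Gamma_xxx = 0, Gamma_xxy = 25*y/(25*x^2 + 180*x*y + 80*x + 349*y^2 + 288*y + 80), Gamma_xyy = 90*y/(25*x^2 + 180*x*y + 80*x + 349*y^2 + 288*y + 80), Gamma_yxx = 0, Gamma_yxy = (25*x + 90*y + 40)/(25*x^2 + 180*x*y + 80*x + 349*y^2 + 288*y + 80), Gamma_yyy = (90*x + 324*y + 144)/(25*x^2 + 180*x*y + 80*x + 349*y^2 + 288*y + 80)

E = 1 + (25/16)*y^2; F = (5/2)*y + (45/8)*y^2 + (25/16)*x*y; G = 5 + 18*y + 5*x + (81/4)*y^2 + (45/4)*x*y + (25/16)*x^2
Gamma^k_ij = (1/2) g^{kl} (d_i g_jl + d_j g_il - d_l g_ij), with g^inv = (1/(EG-F^2)) [[G, -F], [-F, E]]
first partials: E_x = 0, E_y = (25/8)*y, F_x = (25/16)*y, F_y = 5/2 + (45/4)*y + (25/16)*x, G_x = 5 + (45/4)*y + (25/8)*x, G_y = 18 + (81/2)*y + (45/4)*x
D = EG - F^2 = 5 + 18*y + 5*x + (349/16)*y^2 + (45/4)*x*y + (25/16)*x^2
expanded: Gamma^x_xx = (G E_x - 2F F_x + F E_y)/(2D), Gamma^x_xy = (G E_y - F G_x)/(2D), Gamma^x_yy = (2G F_y - G G_x - F G_y)/(2D), Gamma^y_xx = (2E F_x - E E_y - F E_x)/(2D), Gamma^y_xy = (E G_x - F E_y)/(2D), Gamma^y_yy = (E G_y - 2F F_y + F G_x)/(2D); substitute and cancel common factors


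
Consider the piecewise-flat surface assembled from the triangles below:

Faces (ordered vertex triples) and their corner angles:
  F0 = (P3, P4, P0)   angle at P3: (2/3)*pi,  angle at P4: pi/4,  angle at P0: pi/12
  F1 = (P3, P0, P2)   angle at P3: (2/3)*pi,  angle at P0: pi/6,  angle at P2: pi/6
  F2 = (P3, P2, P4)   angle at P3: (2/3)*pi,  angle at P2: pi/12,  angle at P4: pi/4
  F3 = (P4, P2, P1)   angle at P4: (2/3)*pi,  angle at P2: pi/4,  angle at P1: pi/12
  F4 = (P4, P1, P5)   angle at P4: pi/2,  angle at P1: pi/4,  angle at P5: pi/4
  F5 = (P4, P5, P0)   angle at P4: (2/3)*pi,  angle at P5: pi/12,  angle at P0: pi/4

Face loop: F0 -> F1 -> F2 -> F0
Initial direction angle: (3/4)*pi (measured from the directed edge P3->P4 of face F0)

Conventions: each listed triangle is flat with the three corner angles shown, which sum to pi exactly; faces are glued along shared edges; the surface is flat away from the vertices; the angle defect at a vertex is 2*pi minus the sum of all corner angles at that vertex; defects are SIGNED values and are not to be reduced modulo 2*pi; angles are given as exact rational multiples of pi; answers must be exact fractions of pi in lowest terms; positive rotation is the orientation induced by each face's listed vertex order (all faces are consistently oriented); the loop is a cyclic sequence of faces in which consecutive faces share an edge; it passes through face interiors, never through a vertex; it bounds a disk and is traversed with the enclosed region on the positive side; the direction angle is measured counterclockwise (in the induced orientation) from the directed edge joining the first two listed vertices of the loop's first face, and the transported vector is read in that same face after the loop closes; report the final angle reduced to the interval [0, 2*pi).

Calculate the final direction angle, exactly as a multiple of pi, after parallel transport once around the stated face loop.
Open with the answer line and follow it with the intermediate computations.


Answer: final direction angle = (3/4)*pi

enclosed vertex P3: corner angles sum to 2*pi, defect = 2*pi - 2*pi = 0
the rotation equals the total enclosed defect, so the final angle is initial + defects (mod 2*pi)
final angle = (3/4)*pi + 0 = (3/4)*pi (mod 2*pi)


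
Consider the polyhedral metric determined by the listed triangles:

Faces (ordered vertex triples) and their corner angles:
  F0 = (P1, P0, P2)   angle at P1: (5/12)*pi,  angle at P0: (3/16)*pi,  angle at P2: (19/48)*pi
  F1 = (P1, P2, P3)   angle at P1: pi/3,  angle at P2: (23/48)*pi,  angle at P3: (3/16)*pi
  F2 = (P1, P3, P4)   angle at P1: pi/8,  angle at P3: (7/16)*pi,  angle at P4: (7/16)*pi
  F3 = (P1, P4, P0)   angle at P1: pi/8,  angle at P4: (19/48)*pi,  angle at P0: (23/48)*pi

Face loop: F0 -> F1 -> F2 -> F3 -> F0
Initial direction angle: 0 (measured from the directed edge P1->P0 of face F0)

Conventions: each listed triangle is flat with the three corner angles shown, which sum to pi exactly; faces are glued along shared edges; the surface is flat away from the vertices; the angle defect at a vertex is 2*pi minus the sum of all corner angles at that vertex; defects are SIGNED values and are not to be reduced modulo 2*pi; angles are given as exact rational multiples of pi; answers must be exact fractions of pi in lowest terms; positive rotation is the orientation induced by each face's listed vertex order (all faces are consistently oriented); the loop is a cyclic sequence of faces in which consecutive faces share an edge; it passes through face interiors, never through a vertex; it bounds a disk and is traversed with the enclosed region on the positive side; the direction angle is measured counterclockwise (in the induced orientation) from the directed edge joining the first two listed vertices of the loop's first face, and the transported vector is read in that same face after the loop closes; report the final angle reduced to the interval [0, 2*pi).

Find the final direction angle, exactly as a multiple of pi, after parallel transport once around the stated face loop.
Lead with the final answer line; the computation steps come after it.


Answer: final direction angle = pi

enclosed vertex P1: corner angles sum to pi, defect = 2*pi - pi = pi
holonomy = initial angle + sum of enclosed defects (mod 2*pi), positive in the induced orientation
final angle = 0 + pi = pi (mod 2*pi)


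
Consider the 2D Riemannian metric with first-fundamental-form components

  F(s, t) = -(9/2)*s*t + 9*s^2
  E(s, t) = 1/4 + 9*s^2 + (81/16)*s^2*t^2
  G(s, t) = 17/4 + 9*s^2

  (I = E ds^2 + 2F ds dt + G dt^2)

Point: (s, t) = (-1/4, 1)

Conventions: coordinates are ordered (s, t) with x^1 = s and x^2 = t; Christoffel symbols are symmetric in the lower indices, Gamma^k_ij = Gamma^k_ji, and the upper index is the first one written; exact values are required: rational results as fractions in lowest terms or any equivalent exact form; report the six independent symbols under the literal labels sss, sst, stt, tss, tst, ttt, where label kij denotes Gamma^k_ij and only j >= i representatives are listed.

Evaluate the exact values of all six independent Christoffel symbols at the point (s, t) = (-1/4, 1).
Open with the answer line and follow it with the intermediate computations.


Answer: Gamma_sss = -4905/10589, Gamma_sst = 21789/10589, Gamma_stt = 66528/10589, Gamma_tss = -300465/169424, Gamma_tst = -12591/10589, Gamma_ttt = -23328/10589

E = 289/256, F = 27/16, G = 77/16 at the point
E_s = -225/32, E_t = 81/128, F_s = -9, F_t = 9/8, G_s = -9/2, G_t = 0
EG - F^2 = 10589/4096;  g^inv = (4096/10589) * [[77/16, -27/16], [-27/16, 289/256]]
first-kind symbols [ij,l] = (1/2)(d_i g_jl + d_j g_il - d_l g_ij): [ss,s] = E_s/2 = -225/64, [ss,t] = F_s - E_t/2 = -2385/256, [st,s] = E_t/2 = 81/256, [st,t] = G_s/2 = -9/4, [tt,s] = F_t - G_s/2 = 27/8, [tt,t] = G_t/2 = 0
Gamma^s_ij = (G*[ij,s] - F*[ij,t])/(EG - F^2), Gamma^t_ij = (E*[ij,t] - F*[ij,s])/(EG - F^2)


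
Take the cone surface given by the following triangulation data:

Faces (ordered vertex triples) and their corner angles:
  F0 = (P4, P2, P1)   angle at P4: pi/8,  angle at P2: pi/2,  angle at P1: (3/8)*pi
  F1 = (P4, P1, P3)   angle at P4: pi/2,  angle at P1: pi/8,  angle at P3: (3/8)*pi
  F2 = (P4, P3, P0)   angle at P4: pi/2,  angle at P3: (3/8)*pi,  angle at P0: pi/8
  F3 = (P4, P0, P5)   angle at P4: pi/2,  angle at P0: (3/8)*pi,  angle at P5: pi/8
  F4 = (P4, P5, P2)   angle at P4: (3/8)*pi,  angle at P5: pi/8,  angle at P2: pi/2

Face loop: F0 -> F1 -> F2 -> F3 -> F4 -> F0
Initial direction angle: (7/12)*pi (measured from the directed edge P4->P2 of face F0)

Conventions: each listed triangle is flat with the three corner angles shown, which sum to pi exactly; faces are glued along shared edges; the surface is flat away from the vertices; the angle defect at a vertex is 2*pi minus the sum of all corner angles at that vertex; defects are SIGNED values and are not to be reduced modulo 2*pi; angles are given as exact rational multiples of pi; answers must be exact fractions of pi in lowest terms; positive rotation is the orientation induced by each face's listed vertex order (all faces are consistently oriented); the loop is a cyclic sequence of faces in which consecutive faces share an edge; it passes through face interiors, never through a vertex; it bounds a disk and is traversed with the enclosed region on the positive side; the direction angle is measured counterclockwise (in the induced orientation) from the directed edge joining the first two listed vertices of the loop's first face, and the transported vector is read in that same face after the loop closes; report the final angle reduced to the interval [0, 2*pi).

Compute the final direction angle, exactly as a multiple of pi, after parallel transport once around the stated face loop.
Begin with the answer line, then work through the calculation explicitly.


Answer: final direction angle = (7/12)*pi

enclosed vertex P4: corner angles sum to 2*pi, defect = 2*pi - 2*pi = 0
the rotation equals the total enclosed defect, so the final angle is initial + defects (mod 2*pi)
final angle = (7/12)*pi + 0 = (7/12)*pi (mod 2*pi)


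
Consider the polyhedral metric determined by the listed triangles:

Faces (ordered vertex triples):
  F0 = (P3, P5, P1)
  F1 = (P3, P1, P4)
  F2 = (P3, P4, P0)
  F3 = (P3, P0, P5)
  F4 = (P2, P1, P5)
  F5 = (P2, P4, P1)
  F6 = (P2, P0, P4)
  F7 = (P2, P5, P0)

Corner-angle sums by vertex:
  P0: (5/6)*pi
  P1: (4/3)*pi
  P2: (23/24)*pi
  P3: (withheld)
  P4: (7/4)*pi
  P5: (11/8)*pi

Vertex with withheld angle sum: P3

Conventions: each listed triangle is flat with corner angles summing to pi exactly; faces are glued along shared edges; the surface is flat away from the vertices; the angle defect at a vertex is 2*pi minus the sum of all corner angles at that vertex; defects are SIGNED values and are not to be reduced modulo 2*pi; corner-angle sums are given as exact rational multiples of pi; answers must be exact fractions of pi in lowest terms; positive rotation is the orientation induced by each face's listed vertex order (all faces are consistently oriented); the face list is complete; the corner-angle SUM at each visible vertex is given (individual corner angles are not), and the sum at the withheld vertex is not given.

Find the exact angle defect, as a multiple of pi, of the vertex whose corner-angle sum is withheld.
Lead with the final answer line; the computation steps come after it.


Answer: defect(P3) = pi/4

V = 6, E = 12, F = 8; chi = V - E + F = 2
Gauss-Bonnet: total defect = 2*pi*chi = 4*pi; visible defects sum to (15/4)*pi


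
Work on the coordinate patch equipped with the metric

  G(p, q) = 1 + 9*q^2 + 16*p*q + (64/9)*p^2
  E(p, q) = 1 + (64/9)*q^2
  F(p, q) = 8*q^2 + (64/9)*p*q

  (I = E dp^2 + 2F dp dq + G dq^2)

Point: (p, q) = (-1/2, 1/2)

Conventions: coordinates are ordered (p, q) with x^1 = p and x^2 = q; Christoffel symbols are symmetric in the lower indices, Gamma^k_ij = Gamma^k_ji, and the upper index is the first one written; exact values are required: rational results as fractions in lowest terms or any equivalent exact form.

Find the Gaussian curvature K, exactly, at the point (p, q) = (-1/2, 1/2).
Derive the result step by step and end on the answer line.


E = 25/9, F = 2/9, G = 37/36, EG - F^2 = 101/36 at the point
E_p = 0, E_q = 64/9, F_p = 32/9, F_q = 40/9, G_p = 8/9, G_q = 1
E_qq = 128/9, F_pq = 64/9, G_pp = 128/9
K follows from Brioschi's formula, (det M1 - det M2)/(EG - F^2)^2.
M1 = [[-E_qq/2 + F_pq - G_pp/2, E_p/2, F_p - E_q/2], [F_q - G_p/2, E, F], [G_q/2, F, G]] = [[-64/9, 0, 0], [4, 25/9, 2/9], [1/2, 2/9, 37/36]]; det M1 = -1616/81
M2 = [[0, E_q/2, G_p/2], [E_q/2, E, F], [G_p/2, F, G]] = [[0, 32/9, 4/9], [32/9, 25/9, 2/9], [4/9, 2/9, 37/36]]; det M2 = -1040/81
det M1 - det M2 = -64/9; K = -64/9 / (101/36)^2 = -9216/10201

Answer: K = -9216/10201


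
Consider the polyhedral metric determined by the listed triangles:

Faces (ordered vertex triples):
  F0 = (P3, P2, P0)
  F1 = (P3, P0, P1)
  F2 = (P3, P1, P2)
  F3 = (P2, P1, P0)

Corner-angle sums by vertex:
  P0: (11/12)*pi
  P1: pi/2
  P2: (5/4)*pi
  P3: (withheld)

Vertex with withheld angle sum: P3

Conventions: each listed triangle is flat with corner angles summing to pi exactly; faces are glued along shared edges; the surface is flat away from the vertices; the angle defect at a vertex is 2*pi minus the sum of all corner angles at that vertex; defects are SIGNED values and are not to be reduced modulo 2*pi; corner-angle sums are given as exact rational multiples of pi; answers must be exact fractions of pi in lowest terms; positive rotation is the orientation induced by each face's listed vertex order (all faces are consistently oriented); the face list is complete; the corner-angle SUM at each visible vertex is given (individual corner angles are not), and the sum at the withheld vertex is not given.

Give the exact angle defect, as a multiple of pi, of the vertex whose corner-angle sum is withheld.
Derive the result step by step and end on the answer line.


V = 4, E = 6, F = 4; chi = V - E + F = 2
Gauss-Bonnet: total defect = 2*pi*chi = 4*pi; visible defects sum to (10/3)*pi

Answer: defect(P3) = (2/3)*pi


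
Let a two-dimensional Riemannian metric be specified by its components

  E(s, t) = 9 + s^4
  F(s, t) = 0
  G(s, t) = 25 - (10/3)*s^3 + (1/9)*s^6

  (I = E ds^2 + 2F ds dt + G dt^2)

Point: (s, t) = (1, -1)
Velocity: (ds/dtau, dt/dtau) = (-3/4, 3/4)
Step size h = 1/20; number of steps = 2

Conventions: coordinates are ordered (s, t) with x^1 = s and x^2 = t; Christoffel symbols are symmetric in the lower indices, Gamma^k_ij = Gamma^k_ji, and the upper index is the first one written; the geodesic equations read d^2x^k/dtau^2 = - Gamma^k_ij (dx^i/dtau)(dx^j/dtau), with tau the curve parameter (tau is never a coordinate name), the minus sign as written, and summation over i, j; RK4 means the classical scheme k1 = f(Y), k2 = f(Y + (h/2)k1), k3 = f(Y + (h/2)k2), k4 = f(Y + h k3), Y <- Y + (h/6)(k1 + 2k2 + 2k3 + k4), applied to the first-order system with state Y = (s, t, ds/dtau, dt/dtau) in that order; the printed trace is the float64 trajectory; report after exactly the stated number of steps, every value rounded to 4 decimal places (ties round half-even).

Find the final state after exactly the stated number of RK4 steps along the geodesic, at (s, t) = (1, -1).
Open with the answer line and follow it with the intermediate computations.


Answer: s = 0.9232, t = -0.9261, ds/dtau = -0.7847, dt/dtau = 0.7277

f(Y) = (ds/dtau, dt/dtau, -Gamma^s_ij Y'^i Y'^j, -Gamma^t_ij Y'^i Y'^j) with the Gammas evaluated at the stage position; h = 0.050000; intermediate values shown to 6 dp
step 0: s = 1.0000, t = -1.0000, ds/dtau = -0.7500, dt/dtau = 0.7500
step 1:
  k1: at (s, t) = (1.000000, -1.000000), (ds/dtau, dt/dtau) = (-0.750000, 0.750000); Gamma_sss = 0.200000, Gamma_sst = 0.000000, Gamma_stt = 0.466667, Gamma_tss = 0.000000, Gamma_tst = -0.214286, Gamma_ttt = 0.000000; k1 = (-0.750000, 0.750000, -0.375000, -0.241071)
  k2: at (s, t) = (0.981250, -0.981250), (ds/dtau, dt/dtau) = (-0.759375, 0.743973); Gamma_sss = 0.190348, Gamma_sst = 0.000000, Gamma_stt = 0.454416, Gamma_tss = 0.000000, Gamma_tst = -0.205515, Gamma_ttt = 0.000000; k2 = (-0.759375, 0.743973, -0.361281, -0.232213)
  k3: at (s, t) = (0.981016, -0.981401), (ds/dtau, dt/dtau) = (-0.759032, 0.744195); Gamma_sss = 0.190228, Gamma_sst = 0.000000, Gamma_stt = 0.454261, Gamma_tss = 0.000000, Gamma_tst = -0.205407, Gamma_ttt = 0.000000; k3 = (-0.759032, 0.744195, -0.361178, -0.232055)
  k4: at (s, t) = (0.962048, -0.962790), (ds/dtau, dt/dtau) = (-0.768059, 0.738397); Gamma_sss = 0.180673, Gamma_sst = 0.000000, Gamma_stt = 0.441630, Gamma_tss = 0.000000, Gamma_tst = -0.196789, Gamma_ttt = 0.000000; k4 = (-0.768059, 0.738397, -0.347372, -0.223211)
  Y <- Y + (h/6)(k1 + 2k2 + 2k3 + k4): s = 0.9620, t = -0.9628, ds/dtau = -0.7681, dt/dtau = 0.7384
step 2:
  k1: at (s, t) = (0.962043, -0.962794), (ds/dtau, dt/dtau) = (-0.768061, 0.738393); Gamma_sss = 0.180670, Gamma_sst = 0.000000, Gamma_stt = 0.441627, Gamma_tss = 0.000000, Gamma_tst = -0.196786, Gamma_ttt = 0.000000; k1 = (-0.768061, 0.738393, -0.347366, -0.223207)
  k2: at (s, t) = (0.942841, -0.944334), (ds/dtau, dt/dtau) = (-0.776745, 0.732813); Gamma_sss = 0.171219, Gamma_sst = 0.000000, Gamma_stt = 0.428631, Gamma_tss = 0.000000, Gamma_tst = -0.188312, Gamma_ttt = 0.000000; k2 = (-0.776745, 0.732813, -0.333483, -0.214378)
  k3: at (s, t) = (0.942624, -0.944474), (ds/dtau, dt/dtau) = (-0.776398, 0.733034); Gamma_sss = 0.171114, Gamma_sst = 0.000000, Gamma_stt = 0.428483, Gamma_tss = 0.000000, Gamma_tst = -0.188218, Gamma_ttt = 0.000000; k3 = (-0.776398, 0.733034, -0.333386, -0.214239)
  k4: at (s, t) = (0.923223, -0.926142), (ds/dtau, dt/dtau) = (-0.784730, 0.727681); Gamma_sss = 0.161806, Gamma_sst = 0.000000, Gamma_stt = 0.415169, Gamma_tss = 0.000000, Gamma_tst = -0.179906, Gamma_ttt = 0.000000; k4 = (-0.784730, 0.727681, -0.319480, -0.205465)
  Y <- Y + (h/6)(k1 + 2k2 + 2k3 + k4): s = 0.9232, t = -0.9261, ds/dtau = -0.7847, dt/dtau = 0.7277


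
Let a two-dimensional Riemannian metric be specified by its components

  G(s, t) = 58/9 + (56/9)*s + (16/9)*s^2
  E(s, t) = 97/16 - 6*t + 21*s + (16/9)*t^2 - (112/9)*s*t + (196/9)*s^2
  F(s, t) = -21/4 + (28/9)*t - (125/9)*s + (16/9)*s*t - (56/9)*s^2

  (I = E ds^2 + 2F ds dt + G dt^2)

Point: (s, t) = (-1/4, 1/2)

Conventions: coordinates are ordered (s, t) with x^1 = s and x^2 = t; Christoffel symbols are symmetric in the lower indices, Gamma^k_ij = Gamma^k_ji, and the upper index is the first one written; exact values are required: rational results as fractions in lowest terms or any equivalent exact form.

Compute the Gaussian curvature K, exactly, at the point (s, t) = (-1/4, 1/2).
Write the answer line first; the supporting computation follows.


Answer: K = -36864/555025

E = 169/144, F = -5/6, G = 5, EG - F^2 = 745/144 at the point
E_s = 35/9, E_t = -10/9, F_s = -89/9, F_t = 8/3, G_s = 16/3, G_t = 0
E_tt = 32/9, F_st = 16/9, G_ss = 32/9
Brioschi: K = (det M1 - det M2) / (EG - F^2)^2 with the standard first/second-derivative matrices M1, M2.
M1 = [[-E_tt/2 + F_st - G_ss/2, E_s/2, F_s - E_t/2], [F_t - G_s/2, E, F], [G_t/2, F, G]] = [[-16/9, 35/18, -28/3], [0, 169/144, -5/6], [0, -5/6, 5]]; det M1 = -745/81
M2 = [[0, E_t/2, G_s/2], [E_t/2, E, F], [G_s/2, F, G]] = [[0, -5/9, 8/3], [-5/9, 169/144, -5/6], [8/3, -5/6, 5]]; det M2 = -601/81
det M1 - det M2 = -16/9; K = -16/9 / (745/144)^2 = -36864/555025
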